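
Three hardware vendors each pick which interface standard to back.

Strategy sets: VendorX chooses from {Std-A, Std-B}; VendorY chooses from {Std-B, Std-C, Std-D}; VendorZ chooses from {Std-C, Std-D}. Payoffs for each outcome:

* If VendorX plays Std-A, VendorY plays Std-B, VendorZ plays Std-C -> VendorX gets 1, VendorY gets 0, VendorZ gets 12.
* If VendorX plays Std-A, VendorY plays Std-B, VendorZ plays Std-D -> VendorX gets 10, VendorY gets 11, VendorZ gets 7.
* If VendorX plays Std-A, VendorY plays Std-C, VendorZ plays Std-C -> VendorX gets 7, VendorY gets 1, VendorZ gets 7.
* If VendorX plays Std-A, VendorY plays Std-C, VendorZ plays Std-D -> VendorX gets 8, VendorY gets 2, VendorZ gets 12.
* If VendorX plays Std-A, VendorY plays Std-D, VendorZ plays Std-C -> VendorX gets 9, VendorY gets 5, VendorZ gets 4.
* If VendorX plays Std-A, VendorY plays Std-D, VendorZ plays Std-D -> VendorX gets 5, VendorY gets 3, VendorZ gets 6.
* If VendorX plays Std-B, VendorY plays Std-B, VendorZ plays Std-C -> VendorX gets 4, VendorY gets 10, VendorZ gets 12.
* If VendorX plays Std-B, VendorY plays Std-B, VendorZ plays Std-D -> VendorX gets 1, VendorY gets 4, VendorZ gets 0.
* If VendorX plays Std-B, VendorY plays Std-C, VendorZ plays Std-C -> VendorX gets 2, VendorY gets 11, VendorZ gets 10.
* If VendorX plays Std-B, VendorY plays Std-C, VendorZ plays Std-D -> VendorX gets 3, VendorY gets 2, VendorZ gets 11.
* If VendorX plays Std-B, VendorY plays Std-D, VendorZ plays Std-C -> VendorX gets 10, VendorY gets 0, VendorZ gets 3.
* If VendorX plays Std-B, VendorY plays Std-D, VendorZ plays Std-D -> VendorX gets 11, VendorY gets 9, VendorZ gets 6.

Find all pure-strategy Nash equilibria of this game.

Mark each player's best response to every combination of opponents' strategies; a profile where every player is best-responding is a pure Nash equilibrium.
VendorX against (Std-B, Std-C): payoffs 1, 4 → best response Std-B.
VendorX against (Std-B, Std-D): payoffs 10, 1 → best response Std-A.
VendorX against (Std-C, Std-C): payoffs 7, 2 → best response Std-A.
VendorX against (Std-C, Std-D): payoffs 8, 3 → best response Std-A.
VendorX against (Std-D, Std-C): payoffs 9, 10 → best response Std-B.
VendorX against (Std-D, Std-D): payoffs 5, 11 → best response Std-B.
VendorY against (Std-A, Std-C): payoffs 0, 1, 5 → best response Std-D.
VendorY against (Std-A, Std-D): payoffs 11, 2, 3 → best response Std-B.
VendorY against (Std-B, Std-C): payoffs 10, 11, 0 → best response Std-C.
VendorY against (Std-B, Std-D): payoffs 4, 2, 9 → best response Std-D.
VendorZ against (Std-A, Std-B): payoffs 12, 7 → best response Std-C.
VendorZ against (Std-A, Std-C): payoffs 7, 12 → best response Std-D.
VendorZ against (Std-A, Std-D): payoffs 4, 6 → best response Std-D.
VendorZ against (Std-B, Std-B): payoffs 12, 0 → best response Std-C.
VendorZ against (Std-B, Std-C): payoffs 10, 11 → best response Std-D.
VendorZ against (Std-B, Std-D): payoffs 3, 6 → best response Std-D.
Mutual best responses: (Std-B, Std-D, Std-D).

(Std-B, Std-D, Std-D)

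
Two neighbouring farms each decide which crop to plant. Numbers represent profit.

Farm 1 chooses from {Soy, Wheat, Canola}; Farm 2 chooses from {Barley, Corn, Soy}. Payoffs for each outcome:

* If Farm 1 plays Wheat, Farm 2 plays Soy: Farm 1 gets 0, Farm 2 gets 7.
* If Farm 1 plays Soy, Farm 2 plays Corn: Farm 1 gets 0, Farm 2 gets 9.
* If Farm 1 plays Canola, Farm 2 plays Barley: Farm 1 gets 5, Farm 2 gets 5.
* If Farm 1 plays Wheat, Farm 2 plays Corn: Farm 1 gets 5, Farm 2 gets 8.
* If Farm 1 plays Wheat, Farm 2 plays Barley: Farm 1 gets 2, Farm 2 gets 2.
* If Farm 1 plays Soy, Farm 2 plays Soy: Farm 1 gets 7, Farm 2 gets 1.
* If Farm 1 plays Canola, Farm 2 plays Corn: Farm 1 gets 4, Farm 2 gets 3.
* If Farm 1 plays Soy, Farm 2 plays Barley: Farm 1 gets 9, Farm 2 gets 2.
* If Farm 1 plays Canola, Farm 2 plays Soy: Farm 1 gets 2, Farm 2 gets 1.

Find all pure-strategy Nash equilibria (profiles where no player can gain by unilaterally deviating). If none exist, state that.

Check each profile: it is a Nash equilibrium iff no player can strictly gain by switching unilaterally.
(Soy, Barley): Farm 2 can switch to Corn (2 → 9). Not NE.
(Soy, Corn): Farm 1 can switch to Wheat (0 → 5). Not NE.
(Soy, Soy): Farm 2 can switch to Barley (1 → 2). Not NE.
(Wheat, Barley): Farm 1 can switch to Soy (2 → 9). Not NE.
(Wheat, Corn): Farm 1 gets 5, best alternative 4; Farm 2 gets 8, best alternative 7. No profitable deviation — NE.
(Wheat, Soy): Farm 1 can switch to Soy (0 → 7). Not NE.
(Canola, Barley): Farm 1 can switch to Soy (5 → 9). Not NE.
(Canola, Corn): Farm 1 can switch to Wheat (4 → 5). Not NE.
(Canola, Soy): Farm 1 can switch to Soy (2 → 7). Not NE.

Pure NE: (Wheat, Corn)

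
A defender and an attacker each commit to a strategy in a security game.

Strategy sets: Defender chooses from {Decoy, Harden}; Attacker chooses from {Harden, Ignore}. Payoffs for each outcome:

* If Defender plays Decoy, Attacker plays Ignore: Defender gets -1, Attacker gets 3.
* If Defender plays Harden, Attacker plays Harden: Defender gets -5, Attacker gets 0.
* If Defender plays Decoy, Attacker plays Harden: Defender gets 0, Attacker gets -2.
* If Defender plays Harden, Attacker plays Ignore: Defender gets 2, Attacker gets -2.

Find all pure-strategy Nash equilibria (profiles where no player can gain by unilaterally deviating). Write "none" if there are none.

none

Defender against Harden: payoffs 0, -5 → best response Decoy.
Defender against Ignore: payoffs -1, 2 → best response Harden.
Attacker against Decoy: payoffs -2, 3 → best response Ignore.
Attacker against Harden: payoffs 0, -2 → best response Harden.
No profile is a mutual best response for all players.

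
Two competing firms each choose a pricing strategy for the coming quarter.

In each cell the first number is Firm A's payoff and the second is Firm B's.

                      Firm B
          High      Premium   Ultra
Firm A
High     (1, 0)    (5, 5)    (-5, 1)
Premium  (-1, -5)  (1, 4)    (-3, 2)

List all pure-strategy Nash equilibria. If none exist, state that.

Firm A against High: payoffs 1, -1 → best response High.
Firm A against Premium: payoffs 5, 1 → best response High.
Firm A against Ultra: payoffs -5, -3 → best response Premium.
Firm B against High: payoffs 0, 5, 1 → best response Premium.
Firm B against Premium: payoffs -5, 4, 2 → best response Premium.
Mutual best responses: (High, Premium).

Pure NE: (High, Premium)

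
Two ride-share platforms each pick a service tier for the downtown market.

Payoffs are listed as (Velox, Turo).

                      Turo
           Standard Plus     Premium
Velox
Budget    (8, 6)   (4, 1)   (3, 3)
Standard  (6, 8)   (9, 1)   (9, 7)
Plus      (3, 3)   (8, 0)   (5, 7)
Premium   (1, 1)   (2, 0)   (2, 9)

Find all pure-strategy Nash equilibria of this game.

The unique pure-strategy Nash equilibrium is (Budget, Standard).

For each strategy profile, look for a profitable unilateral deviation.
(Budget, Standard): Velox gets 8, best alternative 6; Turo gets 6, best alternative 3. No profitable deviation — NE.
(Budget, Plus): Velox can switch to Standard (4 → 9). Not NE.
(Budget, Premium): Velox can switch to Standard (3 → 9). Not NE.
(Standard, Standard): Velox can switch to Budget (6 → 8). Not NE.
(Standard, Plus): Turo can switch to Standard (1 → 8). Not NE.
(Standard, Premium): Turo can switch to Standard (7 → 8). Not NE.
(Plus, Standard): Velox can switch to Budget (3 → 8). Not NE.
(Plus, Plus): Velox can switch to Standard (8 → 9). Not NE.
(Plus, Premium): Velox can switch to Standard (5 → 9). Not NE.
(The remaining 3 profiles each have a profitable deviation by the same check.)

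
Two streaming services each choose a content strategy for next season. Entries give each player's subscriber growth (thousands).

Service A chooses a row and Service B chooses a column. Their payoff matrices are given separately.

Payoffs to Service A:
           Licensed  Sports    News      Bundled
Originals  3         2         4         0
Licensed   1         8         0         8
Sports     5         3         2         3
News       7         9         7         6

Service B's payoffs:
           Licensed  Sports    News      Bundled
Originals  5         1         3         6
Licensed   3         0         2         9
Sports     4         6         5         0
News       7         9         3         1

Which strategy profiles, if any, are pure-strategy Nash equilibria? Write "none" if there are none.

For each strategy profile, look for a profitable unilateral deviation.
(Originals, Licensed): Service A can switch to Sports (3 → 5). Not NE.
(Originals, Sports): Service A can switch to Licensed (2 → 8). Not NE.
(Originals, News): Service A can switch to News (4 → 7). Not NE.
(Originals, Bundled): Service A can switch to Licensed (0 → 8). Not NE.
(Licensed, Licensed): Service A can switch to Originals (1 → 3). Not NE.
(Licensed, Sports): Service A can switch to News (8 → 9). Not NE.
(Licensed, News): Service A can switch to Originals (0 → 4). Not NE.
(Licensed, Bundled): Service A gets 8, best alternative 6; Service B gets 9, best alternative 3. No profitable deviation — NE.
(Sports, Licensed): Service A can switch to News (5 → 7). Not NE.
(Sports, Sports): Service A can switch to Licensed (3 → 8). Not NE.
(Sports, News): Service A can switch to Originals (2 → 4). Not NE.
(News, Sports): Service A gets 9, best alternative 8; Service B gets 9, best alternative 7. No profitable deviation — NE.
(The remaining 4 profiles each have a profitable deviation by the same check.)

Pure-strategy Nash equilibria: (Licensed, Bundled) and (News, Sports)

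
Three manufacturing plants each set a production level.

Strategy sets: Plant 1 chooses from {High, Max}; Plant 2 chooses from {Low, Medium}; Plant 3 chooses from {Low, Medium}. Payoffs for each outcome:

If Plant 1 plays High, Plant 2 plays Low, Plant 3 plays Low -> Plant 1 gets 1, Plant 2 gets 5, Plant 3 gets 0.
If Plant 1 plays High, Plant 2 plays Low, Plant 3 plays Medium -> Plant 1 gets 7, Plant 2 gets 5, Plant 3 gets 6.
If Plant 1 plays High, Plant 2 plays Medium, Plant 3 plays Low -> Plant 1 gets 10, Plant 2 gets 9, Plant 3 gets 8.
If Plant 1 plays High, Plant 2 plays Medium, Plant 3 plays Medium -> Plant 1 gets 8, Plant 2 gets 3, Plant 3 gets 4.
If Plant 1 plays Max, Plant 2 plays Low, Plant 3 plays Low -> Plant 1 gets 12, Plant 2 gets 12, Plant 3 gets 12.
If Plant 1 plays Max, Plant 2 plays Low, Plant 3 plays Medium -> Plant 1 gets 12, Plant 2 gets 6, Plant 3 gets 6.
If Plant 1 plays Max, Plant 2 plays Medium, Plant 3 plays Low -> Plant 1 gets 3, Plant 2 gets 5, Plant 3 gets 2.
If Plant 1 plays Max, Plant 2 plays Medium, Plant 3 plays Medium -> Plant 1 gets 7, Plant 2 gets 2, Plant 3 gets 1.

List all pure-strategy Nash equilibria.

The pure Nash equilibria are (High, Medium, Low) and (Max, Low, Low).

Plant 1 against (Low, Low): payoffs 1, 12 → best response Max.
Plant 1 against (Low, Medium): payoffs 7, 12 → best response Max.
Plant 1 against (Medium, Low): payoffs 10, 3 → best response High.
Plant 1 against (Medium, Medium): payoffs 8, 7 → best response High.
Plant 2 against (High, Low): payoffs 5, 9 → best response Medium.
Plant 2 against (High, Medium): payoffs 5, 3 → best response Low.
Plant 2 against (Max, Low): payoffs 12, 5 → best response Low.
Plant 2 against (Max, Medium): payoffs 6, 2 → best response Low.
Plant 3 against (High, Low): payoffs 0, 6 → best response Medium.
Plant 3 against (High, Medium): payoffs 8, 4 → best response Low.
Plant 3 against (Max, Low): payoffs 12, 6 → best response Low.
Plant 3 against (Max, Medium): payoffs 2, 1 → best response Low.
Mutual best responses: (High, Medium, Low); (Max, Low, Low).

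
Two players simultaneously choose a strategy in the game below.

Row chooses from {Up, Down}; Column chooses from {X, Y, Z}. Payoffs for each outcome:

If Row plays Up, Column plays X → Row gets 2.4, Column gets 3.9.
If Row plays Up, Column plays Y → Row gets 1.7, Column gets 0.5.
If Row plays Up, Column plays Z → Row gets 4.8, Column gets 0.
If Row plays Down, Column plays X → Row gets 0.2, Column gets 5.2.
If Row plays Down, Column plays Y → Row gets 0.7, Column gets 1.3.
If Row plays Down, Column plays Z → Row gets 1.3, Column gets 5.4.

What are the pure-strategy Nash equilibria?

(Up, X): Row gets 2.4, best alternative 0.2; Column gets 3.9, best alternative 0.5. No profitable deviation — NE.
(Up, Y): Column can switch to X (0.5 → 3.9). Not NE.
(Up, Z): Column can switch to X (0 → 3.9). Not NE.
(Down, X): Row can switch to Up (0.2 → 2.4). Not NE.
(Down, Y): Row can switch to Up (0.7 → 1.7). Not NE.
(Down, Z): Row can switch to Up (1.3 → 4.8). Not NE.

(Up, X)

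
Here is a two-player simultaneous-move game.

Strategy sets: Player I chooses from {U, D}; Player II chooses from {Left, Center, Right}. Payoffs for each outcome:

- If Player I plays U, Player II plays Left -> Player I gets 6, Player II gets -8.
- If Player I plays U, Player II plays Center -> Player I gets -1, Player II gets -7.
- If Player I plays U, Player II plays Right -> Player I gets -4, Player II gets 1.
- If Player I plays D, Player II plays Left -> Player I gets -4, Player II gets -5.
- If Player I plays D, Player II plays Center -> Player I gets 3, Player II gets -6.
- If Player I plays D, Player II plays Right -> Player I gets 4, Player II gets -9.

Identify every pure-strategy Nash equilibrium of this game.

Player I against Left: payoffs 6, -4 → best response U.
Player I against Center: payoffs -1, 3 → best response D.
Player I against Right: payoffs -4, 4 → best response D.
Player II against U: payoffs -8, -7, 1 → best response Right.
Player II against D: payoffs -5, -6, -9 → best response Left.
No profile is a mutual best response for all players.

This game has no pure Nash equilibrium.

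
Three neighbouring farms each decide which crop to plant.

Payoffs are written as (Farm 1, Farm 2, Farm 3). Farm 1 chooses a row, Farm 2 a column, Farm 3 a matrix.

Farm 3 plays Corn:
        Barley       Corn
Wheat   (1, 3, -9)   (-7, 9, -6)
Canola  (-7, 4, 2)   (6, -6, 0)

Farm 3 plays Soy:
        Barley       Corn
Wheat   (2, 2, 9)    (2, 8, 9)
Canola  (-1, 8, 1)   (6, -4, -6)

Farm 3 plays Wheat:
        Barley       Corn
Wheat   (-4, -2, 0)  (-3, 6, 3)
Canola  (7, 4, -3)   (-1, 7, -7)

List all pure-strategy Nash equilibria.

none

(Wheat, Barley, Corn): Farm 2 can switch to Corn (3 → 9). Not NE.
(Wheat, Barley, Soy): Farm 2 can switch to Corn (2 → 8). Not NE.
(Wheat, Barley, Wheat): Farm 1 can switch to Canola (-4 → 7). Not NE.
(Wheat, Corn, Corn): Farm 1 can switch to Canola (-7 → 6). Not NE.
(Wheat, Corn, Soy): Farm 1 can switch to Canola (2 → 6). Not NE.
(Wheat, Corn, Wheat): Farm 1 can switch to Canola (-3 → -1). Not NE.
(The remaining 6 profiles each have a profitable deviation by the same check.)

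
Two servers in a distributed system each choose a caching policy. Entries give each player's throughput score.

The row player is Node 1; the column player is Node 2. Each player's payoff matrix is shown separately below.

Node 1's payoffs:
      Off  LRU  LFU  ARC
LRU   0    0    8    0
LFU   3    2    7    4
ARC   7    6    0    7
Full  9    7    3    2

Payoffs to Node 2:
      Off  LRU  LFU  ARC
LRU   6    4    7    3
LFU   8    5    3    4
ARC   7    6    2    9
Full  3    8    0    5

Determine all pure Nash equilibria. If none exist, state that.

Mark each player's best response to every combination of opponents' strategies; a profile where every player is best-responding is a pure Nash equilibrium.
Node 1 against Off: payoffs 0, 3, 7, 9 → best response Full.
Node 1 against LRU: payoffs 0, 2, 6, 7 → best response Full.
Node 1 against LFU: payoffs 8, 7, 0, 3 → best response LRU.
Node 1 against ARC: payoffs 0, 4, 7, 2 → best response ARC.
Node 2 against LRU: payoffs 6, 4, 7, 3 → best response LFU.
Node 2 against LFU: payoffs 8, 5, 3, 4 → best response Off.
Node 2 against ARC: payoffs 7, 6, 2, 9 → best response ARC.
Node 2 against Full: payoffs 3, 8, 0, 5 → best response LRU.
Mutual best responses: (LRU, LFU); (ARC, ARC); (Full, LRU).

The pure Nash equilibria are (LRU, LFU), (ARC, ARC), (Full, LRU).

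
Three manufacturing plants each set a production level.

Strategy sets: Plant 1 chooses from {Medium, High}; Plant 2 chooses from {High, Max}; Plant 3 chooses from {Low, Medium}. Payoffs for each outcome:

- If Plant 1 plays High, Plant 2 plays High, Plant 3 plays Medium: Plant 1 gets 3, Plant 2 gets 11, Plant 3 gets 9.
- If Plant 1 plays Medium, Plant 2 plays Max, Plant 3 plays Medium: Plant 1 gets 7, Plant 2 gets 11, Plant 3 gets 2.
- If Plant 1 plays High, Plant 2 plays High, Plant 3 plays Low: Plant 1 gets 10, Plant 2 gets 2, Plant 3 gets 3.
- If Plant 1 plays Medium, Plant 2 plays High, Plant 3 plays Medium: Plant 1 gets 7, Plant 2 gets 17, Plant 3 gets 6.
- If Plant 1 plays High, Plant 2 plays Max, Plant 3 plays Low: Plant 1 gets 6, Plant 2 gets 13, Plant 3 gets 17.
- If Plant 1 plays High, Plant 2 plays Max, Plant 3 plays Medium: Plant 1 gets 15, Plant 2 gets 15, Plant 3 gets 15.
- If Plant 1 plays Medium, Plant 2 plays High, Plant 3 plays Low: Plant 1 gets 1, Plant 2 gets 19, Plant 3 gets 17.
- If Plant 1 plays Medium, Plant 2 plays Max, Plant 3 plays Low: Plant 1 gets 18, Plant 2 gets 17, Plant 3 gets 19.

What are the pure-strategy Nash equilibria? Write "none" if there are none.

For each strategy profile, look for a profitable unilateral deviation.
(Medium, High, Low): Plant 1 can switch to High (1 → 10). Not NE.
(Medium, High, Medium): Plant 3 can switch to Low (6 → 17). Not NE.
(Medium, Max, Low): Plant 2 can switch to High (17 → 19). Not NE.
(Medium, Max, Medium): Plant 1 can switch to High (7 → 15). Not NE.
(High, High, Low): Plant 2 can switch to Max (2 → 13). Not NE.
(High, High, Medium): Plant 1 can switch to Medium (3 → 7). Not NE.
(The remaining 2 profiles each have a profitable deviation by the same check.)

There is no pure-strategy Nash equilibrium.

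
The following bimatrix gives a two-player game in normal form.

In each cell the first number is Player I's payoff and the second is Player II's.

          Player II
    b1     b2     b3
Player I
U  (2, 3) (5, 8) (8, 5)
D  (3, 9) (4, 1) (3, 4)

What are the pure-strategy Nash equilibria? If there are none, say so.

(U, b2) and (D, b1)

Player I against b1: payoffs 2, 3 → best response D.
Player I against b2: payoffs 5, 4 → best response U.
Player I against b3: payoffs 8, 3 → best response U.
Player II against U: payoffs 3, 8, 5 → best response b2.
Player II against D: payoffs 9, 1, 4 → best response b1.
Mutual best responses: (U, b2); (D, b1).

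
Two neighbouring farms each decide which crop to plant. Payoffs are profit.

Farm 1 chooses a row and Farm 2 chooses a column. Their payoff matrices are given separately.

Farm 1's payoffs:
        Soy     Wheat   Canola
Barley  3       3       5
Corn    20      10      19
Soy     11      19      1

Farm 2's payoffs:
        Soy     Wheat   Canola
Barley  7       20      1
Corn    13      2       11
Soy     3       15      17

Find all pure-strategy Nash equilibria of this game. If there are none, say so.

(Corn, Soy)

Farm 1 against Soy: payoffs 3, 20, 11 → best response Corn.
Farm 1 against Wheat: payoffs 3, 10, 19 → best response Soy.
Farm 1 against Canola: payoffs 5, 19, 1 → best response Corn.
Farm 2 against Barley: payoffs 7, 20, 1 → best response Wheat.
Farm 2 against Corn: payoffs 13, 2, 11 → best response Soy.
Farm 2 against Soy: payoffs 3, 15, 17 → best response Canola.
Mutual best responses: (Corn, Soy).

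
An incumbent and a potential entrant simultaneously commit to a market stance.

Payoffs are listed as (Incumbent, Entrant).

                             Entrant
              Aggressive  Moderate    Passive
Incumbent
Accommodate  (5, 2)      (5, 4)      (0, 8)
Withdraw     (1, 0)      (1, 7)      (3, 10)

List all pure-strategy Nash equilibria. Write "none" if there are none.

(Accommodate, Aggressive): Entrant can switch to Moderate (2 → 4). Not NE.
(Accommodate, Moderate): Entrant can switch to Passive (4 → 8). Not NE.
(Accommodate, Passive): Incumbent can switch to Withdraw (0 → 3). Not NE.
(Withdraw, Aggressive): Incumbent can switch to Accommodate (1 → 5). Not NE.
(Withdraw, Moderate): Incumbent can switch to Accommodate (1 → 5). Not NE.
(Withdraw, Passive): Incumbent gets 3, best alternative 0; Entrant gets 10, best alternative 7. No profitable deviation — NE.

Pure NE: (Withdraw, Passive)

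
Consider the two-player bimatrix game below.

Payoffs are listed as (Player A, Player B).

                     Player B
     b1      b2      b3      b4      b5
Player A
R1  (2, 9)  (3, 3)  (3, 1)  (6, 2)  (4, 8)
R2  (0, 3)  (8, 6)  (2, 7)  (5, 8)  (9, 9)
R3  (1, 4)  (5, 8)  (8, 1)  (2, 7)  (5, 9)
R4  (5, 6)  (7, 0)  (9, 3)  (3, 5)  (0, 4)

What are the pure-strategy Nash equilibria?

The pure Nash equilibria are (R2, b5); (R4, b1).

Mark each player's best response to every combination of opponents' strategies; a profile where every player is best-responding is a pure Nash equilibrium.
Player A against b1: payoffs 2, 0, 1, 5 → best response R4.
Player A against b2: payoffs 3, 8, 5, 7 → best response R2.
Player A against b3: payoffs 3, 2, 8, 9 → best response R4.
Player A against b4: payoffs 6, 5, 2, 3 → best response R1.
Player A against b5: payoffs 4, 9, 5, 0 → best response R2.
Player B against R1: payoffs 9, 3, 1, 2, 8 → best response b1.
Player B against R2: payoffs 3, 6, 7, 8, 9 → best response b5.
Player B against R3: payoffs 4, 8, 1, 7, 9 → best response b5.
Player B against R4: payoffs 6, 0, 3, 5, 4 → best response b1.
Mutual best responses: (R2, b5); (R4, b1).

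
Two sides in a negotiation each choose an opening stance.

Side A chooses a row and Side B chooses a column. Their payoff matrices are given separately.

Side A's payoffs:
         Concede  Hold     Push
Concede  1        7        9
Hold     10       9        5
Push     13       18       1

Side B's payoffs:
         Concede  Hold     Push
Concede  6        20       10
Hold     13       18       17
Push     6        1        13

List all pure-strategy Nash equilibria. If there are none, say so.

No pure-strategy Nash equilibrium.

Check each profile: it is a Nash equilibrium iff no player can strictly gain by switching unilaterally.
(Concede, Concede): Side A can switch to Hold (1 → 10). Not NE.
(Concede, Hold): Side A can switch to Hold (7 → 9). Not NE.
(Concede, Push): Side B can switch to Hold (10 → 20). Not NE.
(Hold, Concede): Side A can switch to Push (10 → 13). Not NE.
(Hold, Hold): Side A can switch to Push (9 → 18). Not NE.
(Hold, Push): Side A can switch to Concede (5 → 9). Not NE.
(Push, Concede): Side B can switch to Push (6 → 13). Not NE.
(Push, Hold): Side B can switch to Concede (1 → 6). Not NE.
(The remaining 1 profile has a profitable deviation by the same check.)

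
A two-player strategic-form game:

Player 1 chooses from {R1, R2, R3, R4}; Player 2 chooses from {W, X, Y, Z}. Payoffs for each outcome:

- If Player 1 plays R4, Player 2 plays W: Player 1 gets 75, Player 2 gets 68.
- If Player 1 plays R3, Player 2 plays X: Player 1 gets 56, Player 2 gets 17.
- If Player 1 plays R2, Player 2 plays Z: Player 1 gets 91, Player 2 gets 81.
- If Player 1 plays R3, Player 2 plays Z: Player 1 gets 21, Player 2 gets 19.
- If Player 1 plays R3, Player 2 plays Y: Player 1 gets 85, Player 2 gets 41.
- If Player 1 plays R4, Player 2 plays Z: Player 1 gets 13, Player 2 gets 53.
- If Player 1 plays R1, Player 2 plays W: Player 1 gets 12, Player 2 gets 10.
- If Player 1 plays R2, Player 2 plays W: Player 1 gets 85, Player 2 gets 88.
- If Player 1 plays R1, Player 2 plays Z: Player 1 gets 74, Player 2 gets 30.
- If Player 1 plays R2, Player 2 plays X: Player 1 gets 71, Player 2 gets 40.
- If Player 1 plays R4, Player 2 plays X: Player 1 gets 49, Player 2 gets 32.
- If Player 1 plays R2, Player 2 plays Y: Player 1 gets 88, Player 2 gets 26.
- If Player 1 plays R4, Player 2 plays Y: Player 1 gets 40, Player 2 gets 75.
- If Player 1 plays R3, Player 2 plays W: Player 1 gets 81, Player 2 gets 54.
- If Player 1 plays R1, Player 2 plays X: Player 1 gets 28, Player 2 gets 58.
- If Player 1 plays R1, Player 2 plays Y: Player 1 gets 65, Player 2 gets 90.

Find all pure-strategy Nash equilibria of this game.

Player 1 against W: payoffs 12, 85, 81, 75 → best response R2.
Player 1 against X: payoffs 28, 71, 56, 49 → best response R2.
Player 1 against Y: payoffs 65, 88, 85, 40 → best response R2.
Player 1 against Z: payoffs 74, 91, 21, 13 → best response R2.
Player 2 against R1: payoffs 10, 58, 90, 30 → best response Y.
Player 2 against R2: payoffs 88, 40, 26, 81 → best response W.
Player 2 against R3: payoffs 54, 17, 41, 19 → best response W.
Player 2 against R4: payoffs 68, 32, 75, 53 → best response Y.
Mutual best responses: (R2, W).

Pure NE: (R2, W)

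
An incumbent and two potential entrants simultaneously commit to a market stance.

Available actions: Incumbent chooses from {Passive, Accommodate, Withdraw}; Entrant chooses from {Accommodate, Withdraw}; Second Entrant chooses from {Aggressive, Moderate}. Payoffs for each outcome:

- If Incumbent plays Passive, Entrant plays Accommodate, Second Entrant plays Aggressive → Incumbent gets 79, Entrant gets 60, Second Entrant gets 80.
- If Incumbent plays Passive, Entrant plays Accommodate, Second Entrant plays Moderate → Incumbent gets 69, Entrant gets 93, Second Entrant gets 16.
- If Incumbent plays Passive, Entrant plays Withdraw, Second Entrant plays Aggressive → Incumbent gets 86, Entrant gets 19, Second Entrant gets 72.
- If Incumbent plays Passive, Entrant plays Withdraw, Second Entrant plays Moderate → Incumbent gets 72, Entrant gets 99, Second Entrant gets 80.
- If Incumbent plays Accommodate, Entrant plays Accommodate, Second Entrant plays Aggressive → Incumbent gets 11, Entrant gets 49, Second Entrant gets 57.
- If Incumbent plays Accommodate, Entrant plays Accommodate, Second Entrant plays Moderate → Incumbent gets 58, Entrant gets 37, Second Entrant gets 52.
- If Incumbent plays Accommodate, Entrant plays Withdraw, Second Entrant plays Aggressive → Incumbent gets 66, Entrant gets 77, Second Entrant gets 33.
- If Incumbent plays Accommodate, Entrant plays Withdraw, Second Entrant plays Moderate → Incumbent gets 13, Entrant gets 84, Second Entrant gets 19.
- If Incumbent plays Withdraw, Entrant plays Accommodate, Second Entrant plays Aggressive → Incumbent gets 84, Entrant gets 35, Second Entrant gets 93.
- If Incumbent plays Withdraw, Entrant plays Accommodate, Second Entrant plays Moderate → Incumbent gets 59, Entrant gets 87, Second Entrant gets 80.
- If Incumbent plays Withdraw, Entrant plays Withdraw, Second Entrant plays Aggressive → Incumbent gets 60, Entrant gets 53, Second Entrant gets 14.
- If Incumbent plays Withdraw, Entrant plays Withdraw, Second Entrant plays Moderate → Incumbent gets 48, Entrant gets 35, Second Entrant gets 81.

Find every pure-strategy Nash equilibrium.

Incumbent against (Accommodate, Aggressive): payoffs 79, 11, 84 → best response Withdraw.
Incumbent against (Accommodate, Moderate): payoffs 69, 58, 59 → best response Passive.
Incumbent against (Withdraw, Aggressive): payoffs 86, 66, 60 → best response Passive.
Incumbent against (Withdraw, Moderate): payoffs 72, 13, 48 → best response Passive.
Entrant against (Passive, Aggressive): payoffs 60, 19 → best response Accommodate.
Entrant against (Passive, Moderate): payoffs 93, 99 → best response Withdraw.
Entrant against (Accommodate, Aggressive): payoffs 49, 77 → best response Withdraw.
Entrant against (Accommodate, Moderate): payoffs 37, 84 → best response Withdraw.
Entrant against (Withdraw, Aggressive): payoffs 35, 53 → best response Withdraw.
Entrant against (Withdraw, Moderate): payoffs 87, 35 → best response Accommodate.
Second Entrant against (Passive, Accommodate): payoffs 80, 16 → best response Aggressive.
Second Entrant against (Passive, Withdraw): payoffs 72, 80 → best response Moderate.
Second Entrant against (Accommodate, Accommodate): payoffs 57, 52 → best response Aggressive.
Second Entrant against (Accommodate, Withdraw): payoffs 33, 19 → best response Aggressive.
Second Entrant against (Withdraw, Accommodate): payoffs 93, 80 → best response Aggressive.
Second Entrant against (Withdraw, Withdraw): payoffs 14, 81 → best response Moderate.
Mutual best responses: (Passive, Withdraw, Moderate).

The unique pure-strategy Nash equilibrium is (Passive, Withdraw, Moderate).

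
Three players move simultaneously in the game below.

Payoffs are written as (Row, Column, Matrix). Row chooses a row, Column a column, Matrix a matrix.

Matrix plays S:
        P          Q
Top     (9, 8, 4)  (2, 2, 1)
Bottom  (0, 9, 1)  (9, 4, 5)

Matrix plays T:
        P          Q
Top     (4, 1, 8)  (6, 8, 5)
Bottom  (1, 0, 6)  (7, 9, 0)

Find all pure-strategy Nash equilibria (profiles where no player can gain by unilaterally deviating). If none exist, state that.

No pure-strategy Nash equilibrium.

For each strategy profile, look for a profitable unilateral deviation.
(Top, P, S): Matrix can switch to T (4 → 8). Not NE.
(Top, P, T): Column can switch to Q (1 → 8). Not NE.
(Top, Q, S): Row can switch to Bottom (2 → 9). Not NE.
(Top, Q, T): Row can switch to Bottom (6 → 7). Not NE.
(Bottom, P, S): Row can switch to Top (0 → 9). Not NE.
(Bottom, P, T): Row can switch to Top (1 → 4). Not NE.
(Bottom, Q, S): Column can switch to P (4 → 9). Not NE.
(Bottom, Q, T): Matrix can switch to S (0 → 5). Not NE.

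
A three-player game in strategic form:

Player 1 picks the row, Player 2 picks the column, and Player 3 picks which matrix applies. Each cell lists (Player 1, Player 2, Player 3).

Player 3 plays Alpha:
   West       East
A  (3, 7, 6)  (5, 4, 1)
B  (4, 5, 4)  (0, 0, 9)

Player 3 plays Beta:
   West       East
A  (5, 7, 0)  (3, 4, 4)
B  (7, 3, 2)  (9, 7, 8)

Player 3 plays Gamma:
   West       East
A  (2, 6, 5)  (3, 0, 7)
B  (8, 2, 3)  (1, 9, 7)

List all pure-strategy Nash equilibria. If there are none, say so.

The unique pure-strategy Nash equilibrium is (B, West, Alpha).

(A, West, Alpha): Player 1 can switch to B (3 → 4). Not NE.
(A, West, Beta): Player 1 can switch to B (5 → 7). Not NE.
(A, West, Gamma): Player 1 can switch to B (2 → 8). Not NE.
(A, East, Alpha): Player 2 can switch to West (4 → 7). Not NE.
(A, East, Beta): Player 1 can switch to B (3 → 9). Not NE.
(A, East, Gamma): Player 2 can switch to West (0 → 6). Not NE.
(B, West, Alpha): Player 1 gets 4, best alternative 3; Player 2 gets 5, best alternative 0; Player 3 gets 4, best alternative 3. No profitable deviation — NE.
(B, West, Beta): Player 2 can switch to East (3 → 7). Not NE.
(B, West, Gamma): Player 2 can switch to East (2 → 9). Not NE.
(The remaining 3 profiles each have a profitable deviation by the same check.)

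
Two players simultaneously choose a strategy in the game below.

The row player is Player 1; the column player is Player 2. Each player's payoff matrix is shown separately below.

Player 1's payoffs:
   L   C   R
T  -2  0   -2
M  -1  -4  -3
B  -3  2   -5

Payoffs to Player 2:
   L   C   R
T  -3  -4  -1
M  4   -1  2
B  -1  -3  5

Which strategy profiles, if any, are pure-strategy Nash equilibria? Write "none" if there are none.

Player 1 against L: payoffs -2, -1, -3 → best response M.
Player 1 against C: payoffs 0, -4, 2 → best response B.
Player 1 against R: payoffs -2, -3, -5 → best response T.
Player 2 against T: payoffs -3, -4, -1 → best response R.
Player 2 against M: payoffs 4, -1, 2 → best response L.
Player 2 against B: payoffs -1, -3, 5 → best response R.
Mutual best responses: (T, R); (M, L).

(T, R), (M, L)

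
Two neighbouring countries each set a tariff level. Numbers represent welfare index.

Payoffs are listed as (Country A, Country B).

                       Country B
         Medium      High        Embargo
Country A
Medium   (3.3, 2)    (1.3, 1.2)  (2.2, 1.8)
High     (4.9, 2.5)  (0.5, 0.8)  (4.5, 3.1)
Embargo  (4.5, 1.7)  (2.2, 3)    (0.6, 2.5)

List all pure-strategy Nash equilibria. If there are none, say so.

For each player, find the best response to each opponent profile; mutual best responses are the pure NE.
Country A against Medium: payoffs 3.3, 4.9, 4.5 → best response High.
Country A against High: payoffs 1.3, 0.5, 2.2 → best response Embargo.
Country A against Embargo: payoffs 2.2, 4.5, 0.6 → best response High.
Country B against Medium: payoffs 2, 1.2, 1.8 → best response Medium.
Country B against High: payoffs 2.5, 0.8, 3.1 → best response Embargo.
Country B against Embargo: payoffs 1.7, 3, 2.5 → best response High.
Mutual best responses: (High, Embargo); (Embargo, High).

The pure Nash equilibria are (High, Embargo), (Embargo, High).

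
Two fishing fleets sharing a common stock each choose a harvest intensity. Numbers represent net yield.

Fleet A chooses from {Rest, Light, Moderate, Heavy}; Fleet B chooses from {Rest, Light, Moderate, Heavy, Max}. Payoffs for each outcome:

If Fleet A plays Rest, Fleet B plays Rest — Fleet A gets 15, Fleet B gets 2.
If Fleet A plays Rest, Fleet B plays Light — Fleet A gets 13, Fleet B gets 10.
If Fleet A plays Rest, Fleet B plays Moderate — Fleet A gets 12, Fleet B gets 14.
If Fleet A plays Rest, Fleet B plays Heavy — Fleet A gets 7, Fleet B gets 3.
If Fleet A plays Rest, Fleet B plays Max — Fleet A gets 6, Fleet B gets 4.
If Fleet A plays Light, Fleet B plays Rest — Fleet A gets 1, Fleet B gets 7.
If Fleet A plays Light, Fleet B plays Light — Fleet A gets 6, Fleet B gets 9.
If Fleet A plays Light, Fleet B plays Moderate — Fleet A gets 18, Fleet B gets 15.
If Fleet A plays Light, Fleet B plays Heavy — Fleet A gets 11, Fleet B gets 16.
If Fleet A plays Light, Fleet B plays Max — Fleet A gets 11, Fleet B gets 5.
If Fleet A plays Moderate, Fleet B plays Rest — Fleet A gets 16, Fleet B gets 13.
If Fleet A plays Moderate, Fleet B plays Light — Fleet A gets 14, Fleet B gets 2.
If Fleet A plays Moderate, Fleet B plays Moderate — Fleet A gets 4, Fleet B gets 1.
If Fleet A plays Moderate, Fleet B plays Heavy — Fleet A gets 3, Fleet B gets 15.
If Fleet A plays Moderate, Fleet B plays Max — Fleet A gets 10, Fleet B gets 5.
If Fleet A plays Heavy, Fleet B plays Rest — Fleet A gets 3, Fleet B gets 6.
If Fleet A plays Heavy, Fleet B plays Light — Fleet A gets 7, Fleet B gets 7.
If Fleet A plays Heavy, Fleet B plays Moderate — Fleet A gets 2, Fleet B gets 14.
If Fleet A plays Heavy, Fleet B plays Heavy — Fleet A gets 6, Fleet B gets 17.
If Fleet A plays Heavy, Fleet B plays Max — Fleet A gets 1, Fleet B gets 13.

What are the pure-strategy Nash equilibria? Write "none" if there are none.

For each strategy profile, look for a profitable unilateral deviation.
(Rest, Rest): Fleet A can switch to Moderate (15 → 16). Not NE.
(Rest, Light): Fleet A can switch to Moderate (13 → 14). Not NE.
(Rest, Moderate): Fleet A can switch to Light (12 → 18). Not NE.
(Rest, Heavy): Fleet A can switch to Light (7 → 11). Not NE.
(Rest, Max): Fleet A can switch to Light (6 → 11). Not NE.
(Light, Rest): Fleet A can switch to Rest (1 → 15). Not NE.
(Light, Light): Fleet A can switch to Rest (6 → 13). Not NE.
(Light, Moderate): Fleet B can switch to Heavy (15 → 16). Not NE.
(Light, Heavy): Fleet A gets 11, best alternative 7; Fleet B gets 16, best alternative 15. No profitable deviation — NE.
(Light, Max): Fleet B can switch to Rest (5 → 7). Not NE.
(Moderate, Rest): Fleet B can switch to Heavy (13 → 15). Not NE.
(Moderate, Light): Fleet B can switch to Rest (2 → 13). Not NE.
(Moderate, Moderate): Fleet A can switch to Rest (4 → 12). Not NE.
(The remaining 7 profiles each have a profitable deviation by the same check.)

The unique pure-strategy Nash equilibrium is (Light, Heavy).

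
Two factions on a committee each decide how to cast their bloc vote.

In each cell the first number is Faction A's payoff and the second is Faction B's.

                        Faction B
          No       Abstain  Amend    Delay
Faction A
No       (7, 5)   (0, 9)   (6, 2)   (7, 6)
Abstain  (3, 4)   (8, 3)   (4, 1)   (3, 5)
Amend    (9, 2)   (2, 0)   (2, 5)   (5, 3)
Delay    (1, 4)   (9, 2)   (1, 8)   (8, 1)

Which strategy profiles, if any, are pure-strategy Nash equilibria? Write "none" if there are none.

Faction A against No: payoffs 7, 3, 9, 1 → best response Amend.
Faction A against Abstain: payoffs 0, 8, 2, 9 → best response Delay.
Faction A against Amend: payoffs 6, 4, 2, 1 → best response No.
Faction A against Delay: payoffs 7, 3, 5, 8 → best response Delay.
Faction B against No: payoffs 5, 9, 2, 6 → best response Abstain.
Faction B against Abstain: payoffs 4, 3, 1, 5 → best response Delay.
Faction B against Amend: payoffs 2, 0, 5, 3 → best response Amend.
Faction B against Delay: payoffs 4, 2, 8, 1 → best response Amend.
No profile is a mutual best response for all players.

There is no pure-strategy Nash equilibrium.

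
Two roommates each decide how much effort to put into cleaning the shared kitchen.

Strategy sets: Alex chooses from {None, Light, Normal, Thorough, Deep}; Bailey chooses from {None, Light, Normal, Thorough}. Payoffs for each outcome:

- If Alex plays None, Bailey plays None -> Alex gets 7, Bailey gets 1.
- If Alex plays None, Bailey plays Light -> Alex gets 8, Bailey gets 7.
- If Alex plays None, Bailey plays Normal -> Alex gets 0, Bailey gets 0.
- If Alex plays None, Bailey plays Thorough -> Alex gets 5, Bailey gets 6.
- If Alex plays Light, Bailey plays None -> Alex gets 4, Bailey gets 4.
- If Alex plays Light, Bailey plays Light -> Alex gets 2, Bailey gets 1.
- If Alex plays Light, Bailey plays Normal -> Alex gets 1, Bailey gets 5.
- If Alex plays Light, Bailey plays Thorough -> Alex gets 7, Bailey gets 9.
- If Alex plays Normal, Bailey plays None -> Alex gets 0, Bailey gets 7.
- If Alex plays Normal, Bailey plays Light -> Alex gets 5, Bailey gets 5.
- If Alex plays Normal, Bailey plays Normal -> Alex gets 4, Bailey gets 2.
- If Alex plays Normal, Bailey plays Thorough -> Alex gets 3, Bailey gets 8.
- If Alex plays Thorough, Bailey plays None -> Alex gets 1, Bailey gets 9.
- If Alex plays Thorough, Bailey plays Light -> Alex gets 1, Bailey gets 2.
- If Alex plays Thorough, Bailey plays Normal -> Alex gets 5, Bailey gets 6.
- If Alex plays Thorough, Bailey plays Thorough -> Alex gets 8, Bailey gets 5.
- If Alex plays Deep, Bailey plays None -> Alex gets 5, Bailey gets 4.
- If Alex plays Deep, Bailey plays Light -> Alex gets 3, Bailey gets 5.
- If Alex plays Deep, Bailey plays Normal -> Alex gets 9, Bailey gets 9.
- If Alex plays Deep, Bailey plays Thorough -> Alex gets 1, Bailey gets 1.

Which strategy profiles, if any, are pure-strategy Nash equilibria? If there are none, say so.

The pure Nash equilibria are (None, Light) and (Deep, Normal).

Alex against None: payoffs 7, 4, 0, 1, 5 → best response None.
Alex against Light: payoffs 8, 2, 5, 1, 3 → best response None.
Alex against Normal: payoffs 0, 1, 4, 5, 9 → best response Deep.
Alex against Thorough: payoffs 5, 7, 3, 8, 1 → best response Thorough.
Bailey against None: payoffs 1, 7, 0, 6 → best response Light.
Bailey against Light: payoffs 4, 1, 5, 9 → best response Thorough.
Bailey against Normal: payoffs 7, 5, 2, 8 → best response Thorough.
Bailey against Thorough: payoffs 9, 2, 6, 5 → best response None.
Bailey against Deep: payoffs 4, 5, 9, 1 → best response Normal.
Mutual best responses: (None, Light); (Deep, Normal).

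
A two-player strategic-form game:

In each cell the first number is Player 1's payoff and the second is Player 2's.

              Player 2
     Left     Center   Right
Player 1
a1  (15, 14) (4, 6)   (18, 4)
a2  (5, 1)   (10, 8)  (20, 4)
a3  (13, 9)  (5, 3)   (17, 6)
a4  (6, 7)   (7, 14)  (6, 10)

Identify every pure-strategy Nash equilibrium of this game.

The pure Nash equilibria are (a1, Left), (a2, Center).

Player 1 against Left: payoffs 15, 5, 13, 6 → best response a1.
Player 1 against Center: payoffs 4, 10, 5, 7 → best response a2.
Player 1 against Right: payoffs 18, 20, 17, 6 → best response a2.
Player 2 against a1: payoffs 14, 6, 4 → best response Left.
Player 2 against a2: payoffs 1, 8, 4 → best response Center.
Player 2 against a3: payoffs 9, 3, 6 → best response Left.
Player 2 against a4: payoffs 7, 14, 10 → best response Center.
Mutual best responses: (a1, Left); (a2, Center).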